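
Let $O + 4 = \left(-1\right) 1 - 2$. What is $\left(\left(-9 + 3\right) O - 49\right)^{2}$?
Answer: $49$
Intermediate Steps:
$O = -7$ ($O = -4 - 3 = -7$)
$\left(\left(-9 + 3\right) O - 49\right)^{2} = \left(\left(-9 + 3\right) \left(-7\right) - 49\right)^{2} = \left(\left(-6\right) \left(-7\right) - 49\right)^{2} = \left(42 - 49\right)^{2} = \left(-7\right)^{2} = 49$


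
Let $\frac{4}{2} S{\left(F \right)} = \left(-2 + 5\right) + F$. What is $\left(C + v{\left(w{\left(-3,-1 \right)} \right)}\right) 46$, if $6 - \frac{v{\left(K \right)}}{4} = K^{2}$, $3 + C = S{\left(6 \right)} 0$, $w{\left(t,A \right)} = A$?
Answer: $782$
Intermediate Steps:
$S{\left(F \right)} = \frac{3}{2} + \frac{F}{2}$ ($S{\left(F \right)} = \frac{\left(-2 + 5\right) + F}{2} = \frac{3 + F}{2} = \frac{3}{2} + \frac{F}{2}$)
$C = -3$ ($C = -3 + \left(\frac{3}{2} + \frac{1}{2} \cdot 6\right) 0 = -3 + \left(\frac{3}{2} + 3\right) 0 = -3 + \frac{9}{2} \cdot 0 = -3 + 0 = -3$)
$v{\left(K \right)} = 24 - 4 K^{2}$
$\left(C + v{\left(w{\left(-3,-1 \right)} \right)}\right) 46 = \left(-3 + \left(24 - 4 \left(-1\right)^{2}\right)\right) 46 = \left(-3 + \left(24 - 4\right)\right) 46 = \left(-3 + 20\right) 46 = 17 \cdot 46 = 782$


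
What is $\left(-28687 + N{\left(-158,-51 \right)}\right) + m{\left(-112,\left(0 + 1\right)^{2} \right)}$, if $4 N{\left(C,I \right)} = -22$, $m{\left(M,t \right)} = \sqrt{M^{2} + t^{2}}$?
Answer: $- \frac{57385}{2} + \sqrt{12545} \approx -28581.0$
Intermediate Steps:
$N{\left(C,I \right)} = - \frac{11}{2}$ ($N{\left(C,I \right)} = \frac{1}{4} \left(-22\right) = - \frac{11}{2}$)
$\left(-28687 + N{\left(-158,-51 \right)}\right) + m{\left(-112,\left(0 + 1\right)^{2} \right)} = \left(-28687 - \frac{11}{2}\right) + \sqrt{\left(-112\right)^{2} + \left(\left(0 + 1\right)^{2}\right)^{2}} = - \frac{57385}{2} + \sqrt{12544 + \left(1^{2}\right)^{2}} = - \frac{57385}{2} + \sqrt{12544 + 1^{2}} = - \frac{57385}{2} + \sqrt{12544 + 1} = - \frac{57385}{2} + \sqrt{12545}$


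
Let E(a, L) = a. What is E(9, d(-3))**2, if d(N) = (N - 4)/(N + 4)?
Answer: 81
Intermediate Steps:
d(N) = (-4 + N)/(4 + N)
E(9, d(-3))**2 = 9**2 = 81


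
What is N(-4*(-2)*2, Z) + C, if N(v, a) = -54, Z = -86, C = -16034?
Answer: -16088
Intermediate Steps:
N(-4*(-2)*2, Z) + C = -54 - 16034 = -16088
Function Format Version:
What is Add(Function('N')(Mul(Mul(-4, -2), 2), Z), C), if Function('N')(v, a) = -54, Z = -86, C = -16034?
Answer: -16088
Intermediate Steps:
Add(Function('N')(Mul(Mul(-4, -2), 2), Z), C) = Add(-54, -16034) = -16088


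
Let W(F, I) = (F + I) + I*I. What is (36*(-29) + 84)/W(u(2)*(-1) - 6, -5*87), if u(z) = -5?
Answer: -960/188789 ≈ -0.0050850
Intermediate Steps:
W(F, I) = F + I + I² (W(F, I) = (F + I) + I² = F + I + I²)
(36*(-29) + 84)/W(u(2)*(-1) - 6, -5*87) = (36*(-29) + 84)/((-5*(-1) - 6) - 5*87 + (-5*87)²) = (-1044 + 84)/((5 - 6) - 435 + (-435)²) = -960/(-1 - 435 + 189225) = -960/188789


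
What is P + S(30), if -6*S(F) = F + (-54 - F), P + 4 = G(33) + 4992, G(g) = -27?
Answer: 4970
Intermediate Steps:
P = 4961 (P = -4 + (-27 + 4992) = -4 + 4965 = 4961)
S(F) = 9 (S(F) = -(F + (-54 - F))/6 = -⅙*(-54) = 9)
P + S(30) = 4961 + 9 = 4970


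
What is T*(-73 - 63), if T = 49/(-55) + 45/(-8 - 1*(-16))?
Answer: -35411/55 ≈ -643.84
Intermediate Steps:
T = 2083/440 (T = 49*(-1/55) + 45/(-8 + 16) = -49/55 + 45/8 = 2083/440 ≈ 4.7341)
T*(-73 - 63) = 2083*(-73 - 63)/440 = (2083/440)*(-136) = -35411/55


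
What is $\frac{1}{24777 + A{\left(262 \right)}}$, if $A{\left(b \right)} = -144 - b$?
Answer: $\frac{1}{24371} \approx 4.1032 \cdot 10^{-5}$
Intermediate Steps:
$\frac{1}{24777 + A{\left(262 \right)}} = \frac{1}{24777 - 406} = \frac{1}{24371}$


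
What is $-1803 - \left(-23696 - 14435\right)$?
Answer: $36328$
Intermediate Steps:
$-1803 - \left(-23696 - 14435\right) = -1803 - -38131 = -1803 + 38131 = 36328$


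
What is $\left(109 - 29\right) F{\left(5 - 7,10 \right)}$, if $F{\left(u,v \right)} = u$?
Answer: $-160$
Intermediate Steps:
$\left(109 - 29\right) F{\left(5 - 7,10 \right)} = \left(109 - 29\right) \left(5 - 7\right) = 80 \left(5 - 7\right) = 80 \left(-2\right) = -160$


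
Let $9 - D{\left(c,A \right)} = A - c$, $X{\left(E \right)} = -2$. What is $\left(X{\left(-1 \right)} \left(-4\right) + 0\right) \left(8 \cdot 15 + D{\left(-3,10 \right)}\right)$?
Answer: $928$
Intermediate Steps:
$D{\left(c,A \right)} = 9 + c - A$ ($D{\left(c,A \right)} = 9 - \left(A - c\right) = 9 + c - A$)
$\left(X{\left(-1 \right)} \left(-4\right) + 0\right) \left(8 \cdot 15 + D{\left(-3,10 \right)}\right) = \left(\left(-2\right) \left(-4\right) + 0\right) \left(8 \cdot 15 - 4\right) = \left(8 + 0\right) \left(120 - 4\right) = 8 \left(120 - 4\right) = 8 \cdot 116 = 928$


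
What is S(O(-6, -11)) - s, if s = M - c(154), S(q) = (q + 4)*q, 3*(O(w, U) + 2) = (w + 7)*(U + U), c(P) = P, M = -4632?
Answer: 43522/9 ≈ 4835.8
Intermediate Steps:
O(w, U) = -2 + 2*U*(7 + w)/3 (O(w, U) = -2 + ((w + 7)*(U + U))/3 = -2 + ((7 + w)*(2*U))/3 = -2 + (2*U*(7 + w))/3 = -2 + 2*U*(7 + w)/3)
S(q) = q*(4 + q) (S(q) = (4 + q)*q = q*(4 + q))
s = -4786 (s = -4632 - 1*154 = -4632 - 154 = -4786)
S(O(-6, -11)) - s = (-2 + (14/3)*(-11) + (2/3)*(-11)*(-6))*(4 + (-2 + (14/3)*(-11) + (2/3)*(-11)*(-6))) - 1*(-4786) = (-2 - 154/3 + 44)*(4 + (-2 - 154/3 + 44)) + 4786 = -28*(4 - 28/3)/3 + 4786 = -28/3*(-16/3) + 4786 = 448/9 + 4786 = 43522/9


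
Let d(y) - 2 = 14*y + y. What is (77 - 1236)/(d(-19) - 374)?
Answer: 1159/657 ≈ 1.7641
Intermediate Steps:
d(y) = 2 + 15*y (d(y) = 2 + (14*y + y) = 2 + 15*y)
(77 - 1236)/(d(-19) - 374) = (77 - 1236)/((2 + 15*(-19)) - 374) = -1159/((2 - 285) - 374) = -1159/(-283 - 374) = -1159/(-657) = -1159*(-1/657) = 1159/657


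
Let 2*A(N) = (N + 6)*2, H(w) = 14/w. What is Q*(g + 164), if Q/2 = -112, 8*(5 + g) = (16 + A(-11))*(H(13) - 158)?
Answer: 165312/13 ≈ 12716.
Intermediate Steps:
A(N) = 6 + N (A(N) = ((N + 6)*2)/2 = ((6 + N)*2)/2 = (12 + 2*N)/2 = 6 + N)
g = -2870/13 (g = -5 + ((16 + (6 - 11))*(14/13 - 158))/8 = -5 + ((16 - 5)*(14*(1/13) - 158))/8 = -5 + (11*(14/13 - 158))/8 = -5 + (11*(-2040/13))/8 = -5 + (⅛)*(-22440/13) = -5 - 2805/13 = -2870/13 ≈ -220.77)
Q = -224 (Q = 2*(-112) = -224)
Q*(g + 164) = -224*(-2870/13 + 164) = -224*(-738/13) = 165312/13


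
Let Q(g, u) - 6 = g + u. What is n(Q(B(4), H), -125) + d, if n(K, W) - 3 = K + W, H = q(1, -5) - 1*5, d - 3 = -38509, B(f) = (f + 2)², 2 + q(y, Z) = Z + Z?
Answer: -38603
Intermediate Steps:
q(y, Z) = -2 + 2*Z (q(y, Z) = -2 + (Z + Z) = -2 + 2*Z)
B(f) = (2 + f)²
d = -38506 (d = 3 - 38509 = -38506)
H = -17 (H = (-2 + 2*(-5)) - 1*5 = (-2 - 10) - 5 = -12 - 5 = -17)
Q(g, u) = 6 + g + u (Q(g, u) = 6 + (g + u) = 6 + g + u)
n(K, W) = 3 + K + W (n(K, W) = 3 + (K + W) = 3 + K + W)
n(Q(B(4), H), -125) + d = (3 + (6 + (2 + 4)² - 17) - 125) - 38506 = (3 + (6 + 6² - 17) - 125) - 38506 = (3 + (6 + 36 - 17) - 125) - 38506 = (3 + 25 - 125) - 38506 = -97 - 38506 = -38603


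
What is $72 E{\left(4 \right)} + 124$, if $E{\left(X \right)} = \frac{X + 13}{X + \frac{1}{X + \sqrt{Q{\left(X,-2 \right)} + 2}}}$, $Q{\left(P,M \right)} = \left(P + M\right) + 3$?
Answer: $\frac{23636}{59} + \frac{408 \sqrt{7}}{59} \approx 418.91$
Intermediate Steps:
$Q{\left(P,M \right)} = 3 + M + P$ ($Q{\left(P,M \right)} = \left(M + P\right) + 3 = 3 + M + P$)
$E{\left(X \right)} = \frac{13 + X}{X + \frac{1}{X + \sqrt{3 + X}}}$ ($E{\left(X \right)} = \frac{X + 13}{X + \frac{1}{X + \sqrt{\left(3 - 2 + X\right) + 2}}} = \frac{13 + X}{X + \frac{1}{X + \sqrt{\left(1 + X\right) + 2}}} = \frac{13 + X}{X + \frac{1}{X + \sqrt{3 + X}}}$)
$72 E{\left(4 \right)} + 124 = 72 \frac{4^{2} + 13 \cdot 4 + 13 \sqrt{3 + 4} + 4 \sqrt{3 + 4}}{1 + 4^{2} + 4 \sqrt{3 + 4}} + 124 = 72 \frac{16 + 52 + 13 \sqrt{7} + 4 \sqrt{7}}{1 + 16 + 4 \sqrt{7}} + 124 = 72 \frac{68 + 17 \sqrt{7}}{17 + 4 \sqrt{7}} + 124 = \frac{72 \left(68 + 17 \sqrt{7}\right)}{17 + 4 \sqrt{7}} + 124 = 124 + \frac{72 \left(68 + 17 \sqrt{7}\right)}{17 + 4 \sqrt{7}}$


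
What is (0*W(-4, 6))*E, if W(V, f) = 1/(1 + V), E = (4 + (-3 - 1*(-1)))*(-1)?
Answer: 0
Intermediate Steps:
E = -2 (E = (4 + (-3 + 1))*(-1) = (4 - 2)*(-1) = 2*(-1) = -2)
(0*W(-4, 6))*E = (0/(1 - 4))*(-2) = (0/(-3))*(-2) = (0*(-⅓))*(-2) = 0*(-2) = 0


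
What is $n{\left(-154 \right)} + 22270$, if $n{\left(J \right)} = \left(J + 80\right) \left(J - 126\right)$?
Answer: $42990$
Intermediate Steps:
$n{\left(J \right)} = \left(-126 + J\right) \left(80 + J\right)$ ($n{\left(J \right)} = \left(80 + J\right) \left(-126 + J\right) = \left(-126 + J\right) \left(80 + J\right)$)
$n{\left(-154 \right)} + 22270 = \left(-10080 + \left(-154\right)^{2} - -7084\right) + 22270 = \left(-10080 + 23716 + 7084\right) + 22270 = 20720 + 22270 = 42990$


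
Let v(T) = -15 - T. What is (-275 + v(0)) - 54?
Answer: -344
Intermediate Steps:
(-275 + v(0)) - 54 = (-275 + (-15 - 1*0)) - 54 = (-275 + (-15 + 0)) - 54 = (-275 - 15) - 54 = -290 - 54 = -344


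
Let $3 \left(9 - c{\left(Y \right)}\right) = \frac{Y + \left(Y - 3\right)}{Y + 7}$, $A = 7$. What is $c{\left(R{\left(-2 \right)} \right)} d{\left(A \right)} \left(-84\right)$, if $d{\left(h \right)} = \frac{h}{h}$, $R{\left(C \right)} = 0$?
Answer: $-768$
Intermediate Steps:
$d{\left(h \right)} = 1$
$c{\left(Y \right)} = 9 - \frac{-3 + 2 Y}{3 \left(7 + Y\right)}$ ($c{\left(Y \right)} = 9 - \frac{\left(Y + \left(Y - 3\right)\right) \frac{1}{Y + 7}}{3} = 9 - \frac{\left(Y + \left(-3 + Y\right)\right) \frac{1}{7 + Y}}{3} = 9 - \frac{\left(-3 + 2 Y\right) \frac{1}{7 + Y}}{3} = 9 - \frac{\frac{1}{7 + Y} \left(-3 + 2 Y\right)}{3} = 9 - \frac{-3 + 2 Y}{3 \left(7 + Y\right)}$)
$c{\left(R{\left(-2 \right)} \right)} d{\left(A \right)} \left(-84\right) = \frac{192 + 25 \cdot 0}{3 \left(7 + 0\right)} 1 \left(-84\right) = \frac{192 + 0}{3 \cdot 7} \cdot 1 \left(-84\right) = \frac{1}{3} \cdot \frac{1}{7} \cdot 192 \cdot 1 \left(-84\right) = \frac{64}{7} \cdot 1 \left(-84\right) = \frac{64}{7} \left(-84\right) = -768$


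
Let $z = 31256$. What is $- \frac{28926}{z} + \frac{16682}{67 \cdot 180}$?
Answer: $\frac{21570629}{47118420} \approx 0.4578$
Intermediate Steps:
$- \frac{28926}{z} + \frac{16682}{67 \cdot 180} = - \frac{28926}{31256} + \frac{16682}{67 \cdot 180} = \left(-28926\right) \frac{1}{31256} + \frac{16682}{12060} = - \frac{14463}{15628} + 16682 \cdot \frac{1}{12060} = - \frac{14463}{15628} + \frac{8341}{6030} = \frac{21570629}{47118420}$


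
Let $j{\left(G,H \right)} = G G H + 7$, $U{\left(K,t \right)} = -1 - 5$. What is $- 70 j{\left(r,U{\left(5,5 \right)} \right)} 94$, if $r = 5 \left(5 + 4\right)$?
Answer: $79900940$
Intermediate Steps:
$U{\left(K,t \right)} = -6$
$r = 45$ ($r = 5 \cdot 9 = 45$)
$j{\left(G,H \right)} = 7 + H G^{2}$ ($j{\left(G,H \right)} = G^{2} H + 7 = H G^{2} + 7 = 7 + H G^{2}$)
$- 70 j{\left(r,U{\left(5,5 \right)} \right)} 94 = - 70 \left(7 - 6 \cdot 45^{2}\right) 94 = - 70 \left(7 - 12150\right) 94 = \left(-70\right) \left(-12143\right) 94 = 850010 \cdot 94 = 79900940$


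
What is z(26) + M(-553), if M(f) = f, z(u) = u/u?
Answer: -552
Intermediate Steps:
z(u) = 1
z(26) + M(-553) = 1 - 553 = -552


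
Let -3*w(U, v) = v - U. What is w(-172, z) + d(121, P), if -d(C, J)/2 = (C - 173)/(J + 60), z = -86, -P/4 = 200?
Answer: -15988/555 ≈ -28.807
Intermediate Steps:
P = -800 (P = -4*200 = -800)
w(U, v) = -v/3 + U/3 (w(U, v) = -(v - U)/3 = -v/3 + U/3)
d(C, J) = -2*(-173 + C)/(60 + J) (d(C, J) = -2*(C - 173)/(J + 60) = -2*(-173 + C)/(60 + J))
w(-172, z) + d(121, P) = (-⅓*(-86) + (⅓)*(-172)) + 2*(173 - 1*121)/(60 - 800) = (86/3 - 172/3) + 2*(173 - 121)/(-740) = -86/3 + 2*(-1/740)*52 = -86/3 - 26/185 = -15988/555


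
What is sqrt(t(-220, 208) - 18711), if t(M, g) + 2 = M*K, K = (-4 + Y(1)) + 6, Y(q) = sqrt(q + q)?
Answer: sqrt(-19153 - 220*sqrt(2)) ≈ 139.51*I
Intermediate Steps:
Y(q) = sqrt(2)*sqrt(q) (Y(q) = sqrt(2*q) = sqrt(2)*sqrt(q))
K = 2 + sqrt(2) (K = (-4 + sqrt(2)*sqrt(1)) + 6 = (-4 + sqrt(2)*1) + 6 = (-4 + sqrt(2)) + 6 = 2 + sqrt(2) ≈ 3.4142)
t(M, g) = -2 + M*(2 + sqrt(2))
sqrt(t(-220, 208) - 18711) = sqrt((-2 - 220*(2 + sqrt(2))) - 18711) = sqrt((-2 + (-440 - 220*sqrt(2))) - 18711) = sqrt((-442 - 220*sqrt(2)) - 18711) = sqrt(-19153 - 220*sqrt(2))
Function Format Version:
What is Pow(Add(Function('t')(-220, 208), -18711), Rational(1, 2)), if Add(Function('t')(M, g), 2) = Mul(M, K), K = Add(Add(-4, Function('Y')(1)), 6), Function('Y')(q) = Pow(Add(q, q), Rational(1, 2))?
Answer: Pow(Add(-19153, Mul(-220, Pow(2, Rational(1, 2)))), Rational(1, 2)) ≈ Mul(139.51, I)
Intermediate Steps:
Function('Y')(q) = Mul(Pow(2, Rational(1, 2)), Pow(q, Rational(1, 2))) (Function('Y')(q) = Pow(Mul(2, q), Rational(1, 2)) = Mul(Pow(2, Rational(1, 2)), Pow(q, Rational(1, 2))))
K = Add(2, Pow(2, Rational(1, 2))) (K = Add(Add(-4, Mul(Pow(2, Rational(1, 2)), Pow(1, Rational(1, 2)))), 6) = Add(Add(-4, Mul(Pow(2, Rational(1, 2)), 1)), 6) = Add(Add(-4, Pow(2, Rational(1, 2))), 6) = Add(2, Pow(2, Rational(1, 2))) ≈ 3.4142)
Function('t')(M, g) = Add(-2, Mul(M, Add(2, Pow(2, Rational(1, 2)))))
Pow(Add(Function('t')(-220, 208), -18711), Rational(1, 2)) = Pow(Add(Add(-2, Mul(-220, Add(2, Pow(2, Rational(1, 2))))), -18711), Rational(1, 2)) = Pow(Add(Add(-2, Add(-440, Mul(-220, Pow(2, Rational(1, 2))))), -18711), Rational(1, 2)) = Pow(Add(Add(-442, Mul(-220, Pow(2, Rational(1, 2)))), -18711), Rational(1, 2)) = Pow(Add(-19153, Mul(-220, Pow(2, Rational(1, 2)))), Rational(1, 2))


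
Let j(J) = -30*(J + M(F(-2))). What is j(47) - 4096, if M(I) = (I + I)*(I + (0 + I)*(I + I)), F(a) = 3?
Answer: -9286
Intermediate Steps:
M(I) = 2*I*(I + 2*I**2) (M(I) = (2*I)*(I + I*(2*I)) = (2*I)*(I + 2*I**2) = 2*I*(I + 2*I**2))
j(J) = -3780 - 30*J (j(J) = -30*(J + 3**2*(2 + 4*3)) = -30*(J + 9*(2 + 12)) = -30*(J + 9*14) = -30*(J + 126) = -30*(126 + J) = -3780 - 30*J)
j(47) - 4096 = (-3780 - 30*47) - 4096 = (-3780 - 1410) - 4096 = -5190 - 4096 = -9286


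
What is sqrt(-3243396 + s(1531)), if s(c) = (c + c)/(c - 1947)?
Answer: I*sqrt(8770162687)/52 ≈ 1800.9*I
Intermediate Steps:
s(c) = 2*c/(-1947 + c) (s(c) = (2*c)/(-1947 + c) = 2*c/(-1947 + c))
sqrt(-3243396 + s(1531)) = sqrt(-3243396 + 2*1531/(-1947 + 1531)) = sqrt(-3243396 + 2*1531/(-416)) = sqrt(-3243396 + 2*1531*(-1/416)) = sqrt(-3243396 - 1531/208) = sqrt(-674627899/208) = I*sqrt(8770162687)/52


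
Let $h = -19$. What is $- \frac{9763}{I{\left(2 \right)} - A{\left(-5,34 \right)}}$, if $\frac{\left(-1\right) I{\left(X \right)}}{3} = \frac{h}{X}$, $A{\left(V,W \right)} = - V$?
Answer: $- \frac{19526}{47} \approx -415.45$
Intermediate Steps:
$I{\left(X \right)} = \frac{57}{X}$ ($I{\left(X \right)} = - 3 \left(- \frac{19}{X}\right) = \frac{57}{X}$)
$- \frac{9763}{I{\left(2 \right)} - A{\left(-5,34 \right)}} = - \frac{9763}{\frac{57}{2} - \left(-1\right) \left(-5\right)} = - \frac{9763}{57 \cdot \frac{1}{2} - 5} = - \frac{9763}{\frac{57}{2} - 5} = - \frac{9763}{\frac{47}{2}} = \left(-9763\right) \frac{2}{47} = - \frac{19526}{47}$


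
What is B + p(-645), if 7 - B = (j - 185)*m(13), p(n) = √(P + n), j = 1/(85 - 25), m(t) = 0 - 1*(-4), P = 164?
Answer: 11204/15 + I*√481 ≈ 746.93 + 21.932*I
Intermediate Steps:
m(t) = 4 (m(t) = 0 + 4 = 4)
j = 1/60 ≈ 0.016667
p(n) = √(164 + n)
B = 11204/15 (B = 7 - (1/60 - 185)*4 = 7 - (-11099)*4/60 = 7 - 1*(-11099/15) = 7 + 11099/15 = 11204/15 ≈ 746.93)
B + p(-645) = 11204/15 + √(164 - 645) = 11204/15 + √(-481) = 11204/15 + I*√481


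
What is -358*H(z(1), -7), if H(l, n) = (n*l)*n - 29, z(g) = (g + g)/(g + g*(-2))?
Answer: 45466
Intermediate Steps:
z(g) = -2 (z(g) = (2*g)/(g - 2*g) = (2*g)/((-g)) = (2*g)*(-1/g) = -2)
H(l, n) = -29 + l*n² (H(l, n) = (l*n)*n - 29 = l*n² - 29 = -29 + l*n²)
-358*H(z(1), -7) = -358*(-29 - 2*(-7)²) = -358*(-29 - 2*49) = -358*(-29 - 98) = -358*(-127) = 45466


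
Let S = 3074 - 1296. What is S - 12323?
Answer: -10545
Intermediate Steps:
S = 1778
S - 12323 = 1778 - 12323 = -10545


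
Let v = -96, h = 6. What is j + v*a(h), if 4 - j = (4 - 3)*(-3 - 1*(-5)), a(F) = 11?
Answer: -1054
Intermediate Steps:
j = 2 (j = 4 - (4 - 3)*(-3 - 1*(-5)) = 4 - (-3 + 5) = 4 - 2 = 2)
j + v*a(h) = 2 - 96*11 = 2 - 1056 = -1054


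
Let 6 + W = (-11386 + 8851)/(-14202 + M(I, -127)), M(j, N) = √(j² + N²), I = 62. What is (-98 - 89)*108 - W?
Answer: -4071891219960/201676831 - 2535*√19973/201676831 ≈ -20190.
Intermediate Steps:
M(j, N) = √(N² + j²)
W = -6 - 2535/(-14202 + √19973) (W = -6 + (-11386 + 8851)/(-14202 + √((-127)² + 62²)) = -6 - 2535/(-14202 + √(16129 + 3844)) = -6 - 2535/(-14202 + √19973) ≈ -5.8197)
(-98 - 89)*108 - W = (-98 - 89)*108 - (-1174058916/201676831 + 2535*√19973/201676831) = -187*108 + (1174058916/201676831 - 2535*√19973/201676831) = -20196 + (1174058916/201676831 - 2535*√19973/201676831) = -4071891219960/201676831 - 2535*√19973/201676831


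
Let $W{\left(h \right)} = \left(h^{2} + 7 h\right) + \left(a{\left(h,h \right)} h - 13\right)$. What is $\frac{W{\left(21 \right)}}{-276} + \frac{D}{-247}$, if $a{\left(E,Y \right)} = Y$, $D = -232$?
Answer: $- \frac{46730}{17043} \approx -2.7419$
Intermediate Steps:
$W{\left(h \right)} = -13 + 2 h^{2} + 7 h$ ($W{\left(h \right)} = \left(h^{2} + 7 h\right) + \left(h h - 13\right) = \left(h^{2} + 7 h\right) + \left(h^{2} - 13\right) = \left(h^{2} + 7 h\right) + \left(-13 + h^{2}\right) = -13 + 2 h^{2} + 7 h$)
$\frac{W{\left(21 \right)}}{-276} + \frac{D}{-247} = \frac{-13 + 2 \cdot 21^{2} + 7 \cdot 21}{-276} - \frac{232}{-247} = \left(-13 + 2 \cdot 441 + 147\right) \left(- \frac{1}{276}\right) - - \frac{232}{247} = \left(-13 + 882 + 147\right) \left(- \frac{1}{276}\right) + \frac{232}{247} = 1016 \left(- \frac{1}{276}\right) + \frac{232}{247} = - \frac{254}{69} + \frac{232}{247} = - \frac{46730}{17043}$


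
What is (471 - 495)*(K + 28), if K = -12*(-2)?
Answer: -1248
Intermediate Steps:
K = 24
(471 - 495)*(K + 28) = (471 - 495)*(24 + 28) = -24*52 = -1248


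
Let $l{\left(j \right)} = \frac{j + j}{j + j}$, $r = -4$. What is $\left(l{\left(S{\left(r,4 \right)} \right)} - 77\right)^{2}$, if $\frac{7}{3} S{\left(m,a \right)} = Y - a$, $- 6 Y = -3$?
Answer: $5776$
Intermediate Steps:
$Y = \frac{1}{2}$ ($Y = \left(- \frac{1}{6}\right) \left(-3\right) = \frac{1}{2} \approx 0.5$)
$S{\left(m,a \right)} = \frac{3}{14} - \frac{3 a}{7}$ ($S{\left(m,a \right)} = \frac{3 \left(\frac{1}{2} - a\right)}{7} = \frac{3}{14} - \frac{3 a}{7}$)
$l{\left(j \right)} = 1$ ($l{\left(j \right)} = \frac{2 j}{2 j} = 2 j \frac{1}{2 j} = 1$)
$\left(l{\left(S{\left(r,4 \right)} \right)} - 77\right)^{2} = \left(1 - 77\right)^{2} = \left(-76\right)^{2} = 5776$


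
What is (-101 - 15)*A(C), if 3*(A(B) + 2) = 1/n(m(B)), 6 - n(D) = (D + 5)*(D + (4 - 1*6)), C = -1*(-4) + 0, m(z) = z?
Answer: 2117/9 ≈ 235.22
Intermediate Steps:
C = 4 (C = 4 + 0 = 4)
n(D) = 6 - (-2 + D)*(5 + D) (n(D) = 6 - (D + 5)*(D + (4 - 1*6)) = 6 - (5 + D)*(D + (4 - 6)) = 6 - (5 + D)*(D - 2) = 6 - (5 + D)*(-2 + D) = 6 - (-2 + D)*(5 + D))
A(B) = -2 + 1/(3*(16 - B² - 3*B))
(-101 - 15)*A(C) = (-101 - 15)*((95 - 18*4 - 6*4²)/(3*(-16 + 4² + 3*4))) = -116*(95 - 72 - 6*16)/(3*(-16 + 16 + 12)) = -116*(95 - 72 - 96)/(3*12) = -116*(-73)/(3*12) = -116*(-73/36) = 2117/9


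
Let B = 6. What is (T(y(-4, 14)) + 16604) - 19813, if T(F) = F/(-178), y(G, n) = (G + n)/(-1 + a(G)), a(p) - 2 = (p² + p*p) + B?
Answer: -11138444/3471 ≈ -3209.0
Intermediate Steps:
a(p) = 8 + 2*p² (a(p) = 2 + ((p² + p*p) + 6) = 2 + ((p² + p²) + 6) = 2 + (2*p² + 6) = 2 + (6 + 2*p²) = 8 + 2*p²)
y(G, n) = (G + n)/(7 + 2*G²) (y(G, n) = (G + n)/(-1 + (8 + 2*G²)) = (G + n)/(7 + 2*G²))
T(F) = -F/178 (T(F) = F*(-1/178) = -F/178)
(T(y(-4, 14)) + 16604) - 19813 = (-(-4 + 14)/(178*(7 + 2*(-4)²)) + 16604) - 19813 = (-10/(178*(7 + 2*16)) + 16604) - 19813 = (-10/(178*(7 + 32)) + 16604) - 19813 = (-10/(178*39) + 16604) - 19813 = (-10/6942 + 16604) - 19813 = (-1/178*10/39 + 16604) - 19813 = (-5/3471 + 16604) - 19813 = 57632479/3471 - 19813 = -11138444/3471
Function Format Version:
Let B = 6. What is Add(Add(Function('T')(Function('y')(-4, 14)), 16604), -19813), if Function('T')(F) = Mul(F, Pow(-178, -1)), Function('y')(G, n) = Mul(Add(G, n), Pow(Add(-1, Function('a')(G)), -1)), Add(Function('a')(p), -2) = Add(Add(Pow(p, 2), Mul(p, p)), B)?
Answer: Rational(-11138444, 3471) ≈ -3209.0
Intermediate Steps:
Function('a')(p) = Add(8, Mul(2, Pow(p, 2))) (Function('a')(p) = Add(2, Add(Add(Pow(p, 2), Mul(p, p)), 6)) = Add(2, Add(Add(Pow(p, 2), Pow(p, 2)), 6)) = Add(2, Add(Mul(2, Pow(p, 2)), 6)) = Add(2, Add(6, Mul(2, Pow(p, 2)))) = Add(8, Mul(2, Pow(p, 2))))
Function('y')(G, n) = Mul(Pow(Add(7, Mul(2, Pow(G, 2))), -1), Add(G, n)) (Function('y')(G, n) = Mul(Add(G, n), Pow(Add(-1, Add(8, Mul(2, Pow(G, 2)))), -1)) = Mul(Add(G, n), Pow(Add(7, Mul(2, Pow(G, 2))), -1)) = Mul(Pow(Add(7, Mul(2, Pow(G, 2))), -1), Add(G, n)))
Function('T')(F) = Mul(Rational(-1, 178), F) (Function('T')(F) = Mul(F, Rational(-1, 178)) = Mul(Rational(-1, 178), F))
Add(Add(Function('T')(Function('y')(-4, 14)), 16604), -19813) = Add(Add(Mul(Rational(-1, 178), Mul(Pow(Add(7, Mul(2, Pow(-4, 2))), -1), Add(-4, 14))), 16604), -19813) = Add(Add(Mul(Rational(-1, 178), Mul(Pow(Add(7, Mul(2, 16)), -1), 10)), 16604), -19813) = Add(Add(Mul(Rational(-1, 178), Mul(Pow(Add(7, 32), -1), 10)), 16604), -19813) = Add(Add(Mul(Rational(-1, 178), Mul(Pow(39, -1), 10)), 16604), -19813) = Add(Add(Mul(Rational(-1, 178), Mul(Rational(1, 39), 10)), 16604), -19813) = Add(Add(Mul(Rational(-1, 178), Rational(10, 39)), 16604), -19813) = Add(Add(Rational(-5, 3471), 16604), -19813) = Add(Rational(57632479, 3471), -19813) = Rational(-11138444, 3471)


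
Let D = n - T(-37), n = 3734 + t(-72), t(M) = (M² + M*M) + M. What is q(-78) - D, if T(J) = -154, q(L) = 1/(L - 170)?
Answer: -3517633/248 ≈ -14184.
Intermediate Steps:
t(M) = M + 2*M² (t(M) = (M² + M²) + M = 2*M² + M = M + 2*M²)
q(L) = 1/(-170 + L)
n = 14030 (n = 3734 - 72*(1 + 2*(-72)) = 3734 - 72*(1 - 144) = 3734 - 72*(-143) = 3734 + 10296 = 14030)
D = 14184 (D = 14030 - 1*(-154) = 14030 + 154 = 14184)
q(-78) - D = 1/(-170 - 78) - 1*14184 = 1/(-248) - 14184 = -1/248 - 14184 = -3517633/248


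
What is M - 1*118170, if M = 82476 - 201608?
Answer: -237302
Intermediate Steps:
M = -119132
M - 1*118170 = -119132 - 1*118170 = -119132 - 118170 = -237302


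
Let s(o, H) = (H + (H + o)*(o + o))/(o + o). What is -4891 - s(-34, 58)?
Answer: -167081/34 ≈ -4914.1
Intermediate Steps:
s(o, H) = (H + 2*o*(H + o))/(2*o) (s(o, H) = (H + (H + o)*(2*o))/((2*o)) = (H + 2*o*(H + o))*(1/(2*o)) = (H + 2*o*(H + o))/(2*o))
-4891 - s(-34, 58) = -4891 - (58 - 34 + (½)*58/(-34)) = -4891 - (58 - 34 + (½)*58*(-1/34)) = -4891 - (58 - 34 - 29/34) = -4891 - 1*787/34 = -4891 - 787/34 = -167081/34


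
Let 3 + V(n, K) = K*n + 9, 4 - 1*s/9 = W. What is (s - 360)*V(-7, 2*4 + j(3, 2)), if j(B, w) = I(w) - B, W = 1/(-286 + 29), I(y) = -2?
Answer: 1248885/257 ≈ 4859.5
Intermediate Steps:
W = -1/257 (W = 1/(-257) = -1/257 ≈ -0.0038911)
j(B, w) = -2 - B
s = 9261/257 (s = 36 - 9*(-1/257) = 36 + 9/257 = 9261/257 ≈ 36.035)
V(n, K) = 6 + K*n (V(n, K) = -3 + (K*n + 9) = -3 + (9 + K*n) = 6 + K*n)
(s - 360)*V(-7, 2*4 + j(3, 2)) = (9261/257 - 360)*(6 + (2*4 + (-2 - 1*3))*(-7)) = -83259*(6 + (8 + (-2 - 3))*(-7))/257 = -83259*(6 + (8 - 5)*(-7))/257 = -83259*(6 + 3*(-7))/257 = -83259*(6 - 21)/257 = -83259/257*(-15) = 1248885/257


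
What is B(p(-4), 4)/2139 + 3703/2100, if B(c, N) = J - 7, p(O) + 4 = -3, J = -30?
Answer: 373477/213900 ≈ 1.7460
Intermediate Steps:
p(O) = -7 (p(O) = -4 - 3 = -7)
B(c, N) = -37 (B(c, N) = -30 - 7 = -37)
B(p(-4), 4)/2139 + 3703/2100 = -37/2139 + 3703/2100 = -37*1/2139 + 3703*(1/2100) = -37/2139 + 529/300 = 373477/213900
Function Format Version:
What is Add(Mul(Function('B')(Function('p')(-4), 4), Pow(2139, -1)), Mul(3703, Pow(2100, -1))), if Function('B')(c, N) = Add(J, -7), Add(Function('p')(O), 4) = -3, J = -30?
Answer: Rational(373477, 213900) ≈ 1.7460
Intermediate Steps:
Function('p')(O) = -7 (Function('p')(O) = Add(-4, -3) = -7)
Function('B')(c, N) = -37 (Function('B')(c, N) = Add(-30, -7) = -37)
Add(Mul(Function('B')(Function('p')(-4), 4), Pow(2139, -1)), Mul(3703, Pow(2100, -1))) = Add(Mul(-37, Pow(2139, -1)), Mul(3703, Pow(2100, -1))) = Add(Mul(-37, Rational(1, 2139)), Mul(3703, Rational(1, 2100))) = Add(Rational(-37, 2139), Rational(529, 300)) = Rational(373477, 213900)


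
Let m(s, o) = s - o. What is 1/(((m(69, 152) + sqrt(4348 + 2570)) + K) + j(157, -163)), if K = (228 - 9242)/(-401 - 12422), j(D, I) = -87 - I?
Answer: 1035418781/1131002020013 + 164429329*sqrt(6918)/1131002020013 ≈ 0.013008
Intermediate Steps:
K = 9014/12823 (K = -9014/(-12823) = -9014*(-1/12823) = 9014/12823 ≈ 0.70296)
1/(((m(69, 152) + sqrt(4348 + 2570)) + K) + j(157, -163)) = 1/((((69 - 1*152) + sqrt(4348 + 2570)) + 9014/12823) + (-87 - 1*(-163))) = 1/((((69 - 152) + sqrt(6918)) + 9014/12823) + (-87 + 163)) = 1/(((-83 + sqrt(6918)) + 9014/12823) + 76) = 1/((-1055295/12823 + sqrt(6918)) + 76) = 1/(-80747/12823 + sqrt(6918))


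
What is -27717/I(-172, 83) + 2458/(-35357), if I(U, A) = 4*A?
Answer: -980806025/11738524 ≈ -83.554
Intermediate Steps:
-27717/I(-172, 83) + 2458/(-35357) = -27717/(4*83) + 2458/(-35357) = -27717/332 + 2458*(-1/35357) = -27717*1/332 - 2458/35357 = -27717/332 - 2458/35357 = -980806025/11738524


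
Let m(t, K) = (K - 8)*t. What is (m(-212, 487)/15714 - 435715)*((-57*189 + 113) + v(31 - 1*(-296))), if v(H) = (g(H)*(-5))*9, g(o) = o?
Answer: 86870387048375/7857 ≈ 1.1056e+10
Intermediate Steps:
m(t, K) = t*(-8 + K) (m(t, K) = (-8 + K)*t = t*(-8 + K))
v(H) = -45*H (v(H) = (H*(-5))*9 = -5*H*9 = -45*H)
(m(-212, 487)/15714 - 435715)*((-57*189 + 113) + v(31 - 1*(-296))) = (-212*(-8 + 487)/15714 - 435715)*((-57*189 + 113) - 45*(31 - 1*(-296))) = (-212*479*(1/15714) - 435715)*((-10773 + 113) - 45*(31 + 296)) = (-101548*1/15714 - 435715)*(-10660 - 45*327) = (-50774/7857 - 435715)*(-10660 - 14715) = -3423463529/7857*(-25375) = 86870387048375/7857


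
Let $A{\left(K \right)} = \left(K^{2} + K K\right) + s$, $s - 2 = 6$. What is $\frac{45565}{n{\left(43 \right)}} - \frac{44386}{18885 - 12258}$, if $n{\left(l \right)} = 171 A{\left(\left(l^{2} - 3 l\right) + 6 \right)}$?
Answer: $- \frac{231908554819}{34625067696} \approx -6.6977$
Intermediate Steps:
$s = 8$ ($s = 2 + 6 = 8$)
$A{\left(K \right)} = 8 + 2 K^{2}$ ($A{\left(K \right)} = \left(K^{2} + K K\right) + 8 = \left(K^{2} + K^{2}\right) + 8 = 2 K^{2} + 8 = 8 + 2 K^{2}$)
$n{\left(l \right)} = 1368 + 342 \left(6 + l^{2} - 3 l\right)^{2}$ ($n{\left(l \right)} = 171 \left(8 + 2 \left(\left(l^{2} - 3 l\right) + 6\right)^{2}\right) = 171 \left(8 + 2 \left(6 + l^{2} - 3 l\right)^{2}\right) = 1368 + 342 \left(6 + l^{2} - 3 l\right)^{2}$)
$\frac{45565}{n{\left(43 \right)}} - \frac{44386}{18885 - 12258} = \frac{45565}{1368 + 342 \left(6 + 43^{2} - 129\right)^{2}} - \frac{44386}{18885 - 12258} = \frac{45565}{1368 + 342 \left(6 + 1849 - 129\right)^{2}} - \frac{44386}{6627} = \frac{45565}{1368 + 342 \cdot 1726^{2}} - \frac{44386}{6627} = \frac{45565}{1368 + 342 \cdot 2979076} - \frac{44386}{6627} = \frac{45565}{1368 + 1018843992} - \frac{44386}{6627} = \frac{45565}{1018845360} - \frac{44386}{6627} = 45565 \cdot \frac{1}{1018845360} - \frac{44386}{6627} = \frac{701}{15674544} - \frac{44386}{6627} = - \frac{231908554819}{34625067696}$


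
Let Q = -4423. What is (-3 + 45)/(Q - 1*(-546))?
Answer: -42/3877 ≈ -0.010833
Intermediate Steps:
(-3 + 45)/(Q - 1*(-546)) = (-3 + 45)/(-4423 - 1*(-546)) = 42/(-4423 + 546) = 42/(-3877) = 42*(-1/3877) = -42/3877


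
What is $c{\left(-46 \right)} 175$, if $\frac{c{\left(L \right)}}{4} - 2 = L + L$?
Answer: $-63000$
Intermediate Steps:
$c{\left(L \right)} = 8 + 8 L$ ($c{\left(L \right)} = 8 + 4 \left(L + L\right) = 8 + 4 \cdot 2 L = 8 + 8 L$)
$c{\left(-46 \right)} 175 = \left(8 + 8 \left(-46\right)\right) 175 = \left(8 - 368\right) 175 = \left(-360\right) 175 = -63000$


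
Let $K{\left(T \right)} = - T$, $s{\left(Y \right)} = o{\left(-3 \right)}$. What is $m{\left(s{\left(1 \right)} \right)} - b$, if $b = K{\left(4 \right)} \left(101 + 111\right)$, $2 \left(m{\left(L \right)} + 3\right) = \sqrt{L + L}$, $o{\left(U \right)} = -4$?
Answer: $845 + i \sqrt{2} \approx 845.0 + 1.4142 i$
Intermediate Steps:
$s{\left(Y \right)} = -4$
$m{\left(L \right)} = -3 + \frac{\sqrt{2} \sqrt{L}}{2}$ ($m{\left(L \right)} = -3 + \frac{\sqrt{L + L}}{2} = -3 + \frac{\sqrt{2 L}}{2} = -3 + \frac{\sqrt{2} \sqrt{L}}{2}$)
$b = -848$ ($b = \left(-1\right) 4 \left(101 + 111\right) = \left(-4\right) 212 = -848$)
$m{\left(s{\left(1 \right)} \right)} - b = \left(-3 + \frac{\sqrt{2} \sqrt{-4}}{2}\right) - -848 = \left(-3 + \frac{\sqrt{2} \cdot 2 i}{2}\right) + 848 = \left(-3 + i \sqrt{2}\right) + 848 = 845 + i \sqrt{2}$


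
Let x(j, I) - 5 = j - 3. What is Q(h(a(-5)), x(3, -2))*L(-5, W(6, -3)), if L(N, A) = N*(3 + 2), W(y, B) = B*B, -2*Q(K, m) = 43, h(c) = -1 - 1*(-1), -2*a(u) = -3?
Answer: 1075/2 ≈ 537.50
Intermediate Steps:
a(u) = 3/2 (a(u) = -½*(-3) = 3/2)
h(c) = 0 (h(c) = -1 + 1 = 0)
x(j, I) = 2 + j (x(j, I) = 5 + (j - 3) = 5 + (-3 + j) = 2 + j)
Q(K, m) = -43/2 (Q(K, m) = -½*43 = -43/2)
W(y, B) = B²
L(N, A) = 5*N (L(N, A) = N*5 = 5*N)
Q(h(a(-5)), x(3, -2))*L(-5, W(6, -3)) = -215*(-5)/2 = -43/2*(-25) = 1075/2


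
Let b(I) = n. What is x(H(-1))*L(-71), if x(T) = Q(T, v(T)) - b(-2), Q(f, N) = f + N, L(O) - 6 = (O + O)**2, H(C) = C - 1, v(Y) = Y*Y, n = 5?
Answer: -60510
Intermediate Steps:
b(I) = 5
v(Y) = Y**2
H(C) = -1 + C
L(O) = 6 + 4*O**2 (L(O) = 6 + (O + O)**2 = 6 + (2*O)**2 = 6 + 4*O**2)
Q(f, N) = N + f
x(T) = -5 + T + T**2 (x(T) = (T**2 + T) - 1*5 = (T + T**2) - 5 = -5 + T + T**2)
x(H(-1))*L(-71) = (-5 + (-1 - 1) + (-1 - 1)**2)*(6 + 4*(-71)**2) = (-5 - 2 + (-2)**2)*(6 + 4*5041) = (-5 - 2 + 4)*(6 + 20164) = -3*20170 = -60510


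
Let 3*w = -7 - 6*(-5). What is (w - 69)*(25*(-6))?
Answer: 9200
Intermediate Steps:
w = 23/3 (w = (-7 - 6*(-5))/3 = (-7 + 30)/3 = (⅓)*23 = 23/3 ≈ 7.6667)
(w - 69)*(25*(-6)) = (23/3 - 69)*(25*(-6)) = -184/3*(-150) = 9200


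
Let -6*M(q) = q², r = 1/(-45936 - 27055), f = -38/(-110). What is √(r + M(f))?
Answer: I*√11547716771346/24087030 ≈ 0.14108*I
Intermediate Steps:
f = 19/55 (f = -38*(-1/110) = 19/55 ≈ 0.34545)
r = -1/72991 (r = 1/(-72991) = -1/72991 ≈ -1.3700e-5)
M(q) = -q²/6
√(r + M(f)) = √(-1/72991 - (19/55)²/6) = √(-1/72991 - ⅙*361/3025) = √(-1/72991 - 361/18150) = √(-26367901/1324786650) = I*√11547716771346/24087030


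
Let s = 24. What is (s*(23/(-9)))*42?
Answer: -2576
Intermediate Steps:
(s*(23/(-9)))*42 = (24*(23/(-9)))*42 = (24*(23*(-⅑)))*42 = (24*(-23/9))*42 = -184/3*42 = -2576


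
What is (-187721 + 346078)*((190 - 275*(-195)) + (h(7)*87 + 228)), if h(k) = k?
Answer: 8654526764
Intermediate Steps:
(-187721 + 346078)*((190 - 275*(-195)) + (h(7)*87 + 228)) = (-187721 + 346078)*((190 - 275*(-195)) + (7*87 + 228)) = 158357*((190 + 53625) + (609 + 228)) = 158357*(53815 + 837) = 158357*54652 = 8654526764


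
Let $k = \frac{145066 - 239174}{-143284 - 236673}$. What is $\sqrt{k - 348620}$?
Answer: $\frac{4 i \sqrt{3145581249125314}}{379957} \approx 590.44 i$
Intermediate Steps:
$k = \frac{94108}{379957}$ ($k = - \frac{94108}{-379957} = \left(-94108\right) \left(- \frac{1}{379957}\right) = \frac{94108}{379957} \approx 0.24768$)
$\sqrt{k - 348620} = \sqrt{\frac{94108}{379957} - 348620} = \sqrt{- \frac{132460515232}{379957}} = \frac{4 i \sqrt{3145581249125314}}{379957}$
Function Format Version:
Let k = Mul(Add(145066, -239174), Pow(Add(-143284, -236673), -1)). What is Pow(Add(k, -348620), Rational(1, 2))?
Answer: Mul(Rational(4, 379957), I, Pow(3145581249125314, Rational(1, 2))) ≈ Mul(590.44, I)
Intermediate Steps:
k = Rational(94108, 379957) (k = Mul(-94108, Pow(-379957, -1)) = Mul(-94108, Rational(-1, 379957)) = Rational(94108, 379957) ≈ 0.24768)
Pow(Add(k, -348620), Rational(1, 2)) = Pow(Add(Rational(94108, 379957), -348620), Rational(1, 2)) = Pow(Rational(-132460515232, 379957), Rational(1, 2)) = Mul(Rational(4, 379957), I, Pow(3145581249125314, Rational(1, 2)))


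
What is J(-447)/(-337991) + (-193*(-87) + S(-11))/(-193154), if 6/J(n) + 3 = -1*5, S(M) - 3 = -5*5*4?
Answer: -34936699/404237236 ≈ -0.086426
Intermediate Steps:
S(M) = -97 (S(M) = 3 - 5*5*4 = 3 - 25*4 = 3 - 100 = -97)
J(n) = -¾ (J(n) = 6/(-3 - 1*5) = 6/(-3 - 5) = 6/(-8) = 6*(-⅛) = -¾)
J(-447)/(-337991) + (-193*(-87) + S(-11))/(-193154) = -¾/(-337991) + (-193*(-87) - 97)/(-193154) = -¾*(-1/337991) + (16791 - 97)*(-1/193154) = 3/1351964 + 16694*(-1/193154) = 3/1351964 - 491/5681 = -34936699/404237236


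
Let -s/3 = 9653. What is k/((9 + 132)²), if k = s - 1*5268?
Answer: -3803/2209 ≈ -1.7216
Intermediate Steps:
s = -28959 (s = -3*9653 = -28959)
k = -34227 (k = -28959 - 1*5268 = -28959 - 5268 = -34227)
k/((9 + 132)²) = -34227/(9 + 132)² = -34227/(141²) = -34227/19881 = -34227*1/19881 = -3803/2209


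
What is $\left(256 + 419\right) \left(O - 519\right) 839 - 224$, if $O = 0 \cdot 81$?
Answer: $-293922899$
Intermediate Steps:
$O = 0$
$\left(256 + 419\right) \left(O - 519\right) 839 - 224 = \left(256 + 419\right) \left(0 - 519\right) 839 - 224 = 675 \left(-519\right) 839 - 224 = \left(-350325\right) 839 - 224 = -293922675 - 224 = -293922899$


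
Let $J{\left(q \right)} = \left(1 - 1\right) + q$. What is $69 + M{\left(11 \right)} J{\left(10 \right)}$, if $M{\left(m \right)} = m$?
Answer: $179$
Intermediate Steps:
$J{\left(q \right)} = q$ ($J{\left(q \right)} = 0 + q = q$)
$69 + M{\left(11 \right)} J{\left(10 \right)} = 69 + 11 \cdot 10 = 69 + 110 = 179$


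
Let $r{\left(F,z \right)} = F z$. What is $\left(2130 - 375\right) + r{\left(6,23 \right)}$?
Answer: $1893$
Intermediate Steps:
$\left(2130 - 375\right) + r{\left(6,23 \right)} = \left(2130 - 375\right) + 6 \cdot 23 = 1755 + 138 = 1893$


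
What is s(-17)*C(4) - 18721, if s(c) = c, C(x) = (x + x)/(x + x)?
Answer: -18738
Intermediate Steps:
C(x) = 1 (C(x) = (2*x)/((2*x)) = (2*x)*(1/(2*x)) = 1)
s(-17)*C(4) - 18721 = -17*1 - 18721 = -17 - 18721 = -18738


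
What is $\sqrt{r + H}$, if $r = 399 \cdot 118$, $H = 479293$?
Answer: $5 \sqrt{21055} \approx 725.52$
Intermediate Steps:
$r = 47082$
$\sqrt{r + H} = \sqrt{47082 + 479293} = \sqrt{526375} = 5 \sqrt{21055}$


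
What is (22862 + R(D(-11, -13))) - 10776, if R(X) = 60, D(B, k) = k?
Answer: 12146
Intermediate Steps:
(22862 + R(D(-11, -13))) - 10776 = (22862 + 60) - 10776 = 22922 - 10776 = 12146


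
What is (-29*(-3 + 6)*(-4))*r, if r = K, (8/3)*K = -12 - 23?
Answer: -9135/2 ≈ -4567.5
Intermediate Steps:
K = -105/8 (K = 3*(-12 - 23)/8 = (3/8)*(-35) = -105/8 ≈ -13.125)
r = -105/8 ≈ -13.125
(-29*(-3 + 6)*(-4))*r = -29*(-3 + 6)*(-4)*(-105/8) = -87*(-4)*(-105/8) = -29*(-12)*(-105/8) = 348*(-105/8) = -9135/2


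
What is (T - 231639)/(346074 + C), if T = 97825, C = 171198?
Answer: -66907/258636 ≈ -0.25869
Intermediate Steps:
(T - 231639)/(346074 + C) = (97825 - 231639)/(346074 + 171198) = -133814/517272 = -133814*1/517272 = -66907/258636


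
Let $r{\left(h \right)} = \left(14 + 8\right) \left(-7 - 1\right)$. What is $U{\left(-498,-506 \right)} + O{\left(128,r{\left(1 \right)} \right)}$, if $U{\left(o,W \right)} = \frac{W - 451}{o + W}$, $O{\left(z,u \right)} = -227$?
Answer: $- \frac{226951}{1004} \approx -226.05$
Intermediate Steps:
$r{\left(h \right)} = -176$ ($r{\left(h \right)} = 22 \left(-8\right) = -176$)
$U{\left(o,W \right)} = \frac{-451 + W}{W + o}$
$U{\left(-498,-506 \right)} + O{\left(128,r{\left(1 \right)} \right)} = \frac{-451 - 506}{-506 - 498} - 227 = \frac{1}{-1004} \left(-957\right) - 227 = \left(- \frac{1}{1004}\right) \left(-957\right) - 227 = \frac{957}{1004} - 227 = - \frac{226951}{1004}$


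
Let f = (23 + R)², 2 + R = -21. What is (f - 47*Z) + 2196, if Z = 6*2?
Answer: 1632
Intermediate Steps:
R = -23 (R = -2 - 21 = -23)
Z = 12
f = 0 (f = (23 - 23)² = 0² = 0)
(f - 47*Z) + 2196 = (0 - 47*12) + 2196 = (0 - 564) + 2196 = -564 + 2196 = 1632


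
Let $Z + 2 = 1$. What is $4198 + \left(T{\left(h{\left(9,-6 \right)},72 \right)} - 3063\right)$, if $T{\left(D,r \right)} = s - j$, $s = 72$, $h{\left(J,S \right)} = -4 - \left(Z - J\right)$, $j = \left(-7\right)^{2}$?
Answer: $1158$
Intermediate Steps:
$Z = -1$ ($Z = -2 + 1 = -1$)
$j = 49$
$h{\left(J,S \right)} = -3 + J$ ($h{\left(J,S \right)} = -4 - \left(-1 - J\right) = -4 + \left(1 + J\right) = -3 + J$)
$T{\left(D,r \right)} = 23$ ($T{\left(D,r \right)} = 72 - 49 = 23$)
$4198 + \left(T{\left(h{\left(9,-6 \right)},72 \right)} - 3063\right) = 4198 + \left(23 - 3063\right) = 4198 - 3040 = 1158$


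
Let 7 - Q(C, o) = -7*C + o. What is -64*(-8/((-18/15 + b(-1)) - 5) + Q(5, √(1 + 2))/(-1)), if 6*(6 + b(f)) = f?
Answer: 981888/371 - 64*√3 ≈ 2535.7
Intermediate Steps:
b(f) = -6 + f/6
Q(C, o) = 7 - o + 7*C (Q(C, o) = 7 - (-7*C + o) = 7 - (o - 7*C) = 7 + (-o + 7*C) = 7 - o + 7*C)
-64*(-8/((-18/15 + b(-1)) - 5) + Q(5, √(1 + 2))/(-1)) = -64*(-8/((-18/15 + (-6 + (⅙)*(-1))) - 5) + (7 - √(1 + 2) + 7*5)/(-1)) = -64*(-8/((-18*1/15 + (-6 - ⅙)) - 5) + (7 - √3 + 35)*(-1)) = -64*(-8/((-6/5 - 37/6) - 5) + (42 - √3)*(-1)) = -64*(-8/(-221/30 - 5) + (-42 + √3)) = -64*(-8/(-371/30) + (-42 + √3)) = -64*(-8*(-30/371) + (-42 + √3)) = -64*(240/371 + (-42 + √3)) = -64*(-15342/371 + √3) = 981888/371 - 64*√3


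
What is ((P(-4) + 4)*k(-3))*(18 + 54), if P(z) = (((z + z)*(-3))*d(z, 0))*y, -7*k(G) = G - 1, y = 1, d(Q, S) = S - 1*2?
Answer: -12672/7 ≈ -1810.3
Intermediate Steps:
d(Q, S) = -2 + S (d(Q, S) = S - 2 = -2 + S)
k(G) = ⅐ - G/7 (k(G) = -(G - 1)/7 = -(-1 + G)/7 = ⅐ - G/7)
P(z) = 12*z (P(z) = (((z + z)*(-3))*(-2 + 0))*1 = (((2*z)*(-3))*(-2))*1 = (-6*z*(-2))*1 = (12*z)*1 = 12*z)
((P(-4) + 4)*k(-3))*(18 + 54) = ((12*(-4) + 4)*(⅐ - ⅐*(-3)))*(18 + 54) = ((-48 + 4)*(⅐ + 3/7))*72 = -44*4/7*72 = -176/7*72 = -12672/7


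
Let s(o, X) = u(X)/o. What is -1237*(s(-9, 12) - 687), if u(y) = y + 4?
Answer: 7668163/9 ≈ 8.5202e+5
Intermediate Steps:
u(y) = 4 + y
s(o, X) = (4 + X)/o
-1237*(s(-9, 12) - 687) = -1237*((4 + 12)/(-9) - 687) = -1237*(-⅑*16 - 687) = -1237*(-16/9 - 687) = -1237*(-6199/9) = 7668163/9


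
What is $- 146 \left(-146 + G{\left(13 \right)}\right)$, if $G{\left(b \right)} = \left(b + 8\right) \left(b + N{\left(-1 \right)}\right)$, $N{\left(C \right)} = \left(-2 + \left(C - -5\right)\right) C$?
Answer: $-12410$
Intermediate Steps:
$N{\left(C \right)} = C \left(3 + C\right)$ ($N{\left(C \right)} = \left(-2 + \left(C + 5\right)\right) C = \left(-2 + \left(5 + C\right)\right) C = \left(3 + C\right) C = C \left(3 + C\right)$)
$G{\left(b \right)} = \left(-2 + b\right) \left(8 + b\right)$ ($G{\left(b \right)} = \left(b + 8\right) \left(b - \left(3 - 1\right)\right) = \left(8 + b\right) \left(b - 2\right) = \left(8 + b\right) \left(-2 + b\right) = \left(-2 + b\right) \left(8 + b\right)$)
$- 146 \left(-146 + G{\left(13 \right)}\right) = - 146 \left(-146 + \left(-16 + 13^{2} + 6 \cdot 13\right)\right) = - 146 \left(-146 + \left(-16 + 169 + 78\right)\right) = - 146 \left(-146 + 231\right) = \left(-146\right) 85 = -12410$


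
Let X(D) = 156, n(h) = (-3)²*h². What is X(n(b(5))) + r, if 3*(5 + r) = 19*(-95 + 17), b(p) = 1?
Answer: -343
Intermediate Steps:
n(h) = 9*h²
r = -499 (r = -5 + (19*(-95 + 17))/3 = -5 + (19*(-78))/3 = -5 + (⅓)*(-1482) = -5 - 494 = -499)
X(n(b(5))) + r = 156 - 499 = -343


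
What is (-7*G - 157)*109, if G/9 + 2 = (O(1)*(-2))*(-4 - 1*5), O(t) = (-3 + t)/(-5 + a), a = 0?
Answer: -264107/5 ≈ -52821.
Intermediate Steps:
O(t) = ⅗ - t/5 (O(t) = (-3 + t)/(-5 + 0) = (-3 + t)/(-5) = (-3 + t)*(-⅕) = ⅗ - t/5)
G = 234/5 (G = -18 + 9*(((⅗ - ⅕*1)*(-2))*(-4 - 1*5)) = -18 + 9*(((⅗ - ⅕)*(-2))*(-4 - 5)) = -18 + 9*(((⅖)*(-2))*(-9)) = -18 + 9*(-⅘*(-9)) = -18 + 9*(36/5) = -18 + 324/5 = 234/5 ≈ 46.800)
(-7*G - 157)*109 = (-7*234/5 - 157)*109 = (-1638/5 - 157)*109 = -2423/5*109 = -264107/5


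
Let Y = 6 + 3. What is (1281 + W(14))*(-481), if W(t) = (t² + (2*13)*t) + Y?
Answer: -889850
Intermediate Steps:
Y = 9
W(t) = 9 + t² + 26*t (W(t) = (t² + (2*13)*t) + 9 = (t² + 26*t) + 9 = 9 + t² + 26*t)
(1281 + W(14))*(-481) = (1281 + (9 + 14² + 26*14))*(-481) = (1281 + (9 + 196 + 364))*(-481) = (1281 + 569)*(-481) = 1850*(-481) = -889850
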